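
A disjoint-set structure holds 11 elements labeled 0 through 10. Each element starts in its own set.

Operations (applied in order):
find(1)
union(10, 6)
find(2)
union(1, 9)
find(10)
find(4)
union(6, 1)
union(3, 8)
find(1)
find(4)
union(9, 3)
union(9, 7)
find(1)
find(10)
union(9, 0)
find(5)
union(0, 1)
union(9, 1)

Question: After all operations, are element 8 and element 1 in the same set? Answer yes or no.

Step 1: find(1) -> no change; set of 1 is {1}
Step 2: union(10, 6) -> merged; set of 10 now {6, 10}
Step 3: find(2) -> no change; set of 2 is {2}
Step 4: union(1, 9) -> merged; set of 1 now {1, 9}
Step 5: find(10) -> no change; set of 10 is {6, 10}
Step 6: find(4) -> no change; set of 4 is {4}
Step 7: union(6, 1) -> merged; set of 6 now {1, 6, 9, 10}
Step 8: union(3, 8) -> merged; set of 3 now {3, 8}
Step 9: find(1) -> no change; set of 1 is {1, 6, 9, 10}
Step 10: find(4) -> no change; set of 4 is {4}
Step 11: union(9, 3) -> merged; set of 9 now {1, 3, 6, 8, 9, 10}
Step 12: union(9, 7) -> merged; set of 9 now {1, 3, 6, 7, 8, 9, 10}
Step 13: find(1) -> no change; set of 1 is {1, 3, 6, 7, 8, 9, 10}
Step 14: find(10) -> no change; set of 10 is {1, 3, 6, 7, 8, 9, 10}
Step 15: union(9, 0) -> merged; set of 9 now {0, 1, 3, 6, 7, 8, 9, 10}
Step 16: find(5) -> no change; set of 5 is {5}
Step 17: union(0, 1) -> already same set; set of 0 now {0, 1, 3, 6, 7, 8, 9, 10}
Step 18: union(9, 1) -> already same set; set of 9 now {0, 1, 3, 6, 7, 8, 9, 10}
Set of 8: {0, 1, 3, 6, 7, 8, 9, 10}; 1 is a member.

Answer: yes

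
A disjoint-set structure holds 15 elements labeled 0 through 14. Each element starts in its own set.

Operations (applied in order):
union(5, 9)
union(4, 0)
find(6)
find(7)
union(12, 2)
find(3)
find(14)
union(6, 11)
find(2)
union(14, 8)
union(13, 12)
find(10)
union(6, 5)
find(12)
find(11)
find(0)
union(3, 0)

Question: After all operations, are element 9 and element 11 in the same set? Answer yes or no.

Answer: yes

Derivation:
Step 1: union(5, 9) -> merged; set of 5 now {5, 9}
Step 2: union(4, 0) -> merged; set of 4 now {0, 4}
Step 3: find(6) -> no change; set of 6 is {6}
Step 4: find(7) -> no change; set of 7 is {7}
Step 5: union(12, 2) -> merged; set of 12 now {2, 12}
Step 6: find(3) -> no change; set of 3 is {3}
Step 7: find(14) -> no change; set of 14 is {14}
Step 8: union(6, 11) -> merged; set of 6 now {6, 11}
Step 9: find(2) -> no change; set of 2 is {2, 12}
Step 10: union(14, 8) -> merged; set of 14 now {8, 14}
Step 11: union(13, 12) -> merged; set of 13 now {2, 12, 13}
Step 12: find(10) -> no change; set of 10 is {10}
Step 13: union(6, 5) -> merged; set of 6 now {5, 6, 9, 11}
Step 14: find(12) -> no change; set of 12 is {2, 12, 13}
Step 15: find(11) -> no change; set of 11 is {5, 6, 9, 11}
Step 16: find(0) -> no change; set of 0 is {0, 4}
Step 17: union(3, 0) -> merged; set of 3 now {0, 3, 4}
Set of 9: {5, 6, 9, 11}; 11 is a member.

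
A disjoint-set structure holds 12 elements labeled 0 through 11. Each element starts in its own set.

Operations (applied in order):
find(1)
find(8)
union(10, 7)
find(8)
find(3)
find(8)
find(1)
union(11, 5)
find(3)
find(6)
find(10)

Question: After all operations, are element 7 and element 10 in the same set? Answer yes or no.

Step 1: find(1) -> no change; set of 1 is {1}
Step 2: find(8) -> no change; set of 8 is {8}
Step 3: union(10, 7) -> merged; set of 10 now {7, 10}
Step 4: find(8) -> no change; set of 8 is {8}
Step 5: find(3) -> no change; set of 3 is {3}
Step 6: find(8) -> no change; set of 8 is {8}
Step 7: find(1) -> no change; set of 1 is {1}
Step 8: union(11, 5) -> merged; set of 11 now {5, 11}
Step 9: find(3) -> no change; set of 3 is {3}
Step 10: find(6) -> no change; set of 6 is {6}
Step 11: find(10) -> no change; set of 10 is {7, 10}
Set of 7: {7, 10}; 10 is a member.

Answer: yes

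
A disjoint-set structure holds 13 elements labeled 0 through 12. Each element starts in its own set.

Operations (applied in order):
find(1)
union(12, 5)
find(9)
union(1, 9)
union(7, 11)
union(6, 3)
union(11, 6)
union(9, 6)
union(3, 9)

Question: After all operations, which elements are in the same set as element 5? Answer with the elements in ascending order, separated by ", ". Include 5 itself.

Step 1: find(1) -> no change; set of 1 is {1}
Step 2: union(12, 5) -> merged; set of 12 now {5, 12}
Step 3: find(9) -> no change; set of 9 is {9}
Step 4: union(1, 9) -> merged; set of 1 now {1, 9}
Step 5: union(7, 11) -> merged; set of 7 now {7, 11}
Step 6: union(6, 3) -> merged; set of 6 now {3, 6}
Step 7: union(11, 6) -> merged; set of 11 now {3, 6, 7, 11}
Step 8: union(9, 6) -> merged; set of 9 now {1, 3, 6, 7, 9, 11}
Step 9: union(3, 9) -> already same set; set of 3 now {1, 3, 6, 7, 9, 11}
Component of 5: {5, 12}

Answer: 5, 12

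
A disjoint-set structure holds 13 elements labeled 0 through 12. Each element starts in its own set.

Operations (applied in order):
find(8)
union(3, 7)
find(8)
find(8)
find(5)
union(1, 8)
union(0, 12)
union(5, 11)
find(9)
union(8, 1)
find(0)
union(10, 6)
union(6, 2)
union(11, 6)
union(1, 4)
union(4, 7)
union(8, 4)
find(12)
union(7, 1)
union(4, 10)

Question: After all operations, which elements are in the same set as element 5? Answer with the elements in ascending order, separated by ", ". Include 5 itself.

Step 1: find(8) -> no change; set of 8 is {8}
Step 2: union(3, 7) -> merged; set of 3 now {3, 7}
Step 3: find(8) -> no change; set of 8 is {8}
Step 4: find(8) -> no change; set of 8 is {8}
Step 5: find(5) -> no change; set of 5 is {5}
Step 6: union(1, 8) -> merged; set of 1 now {1, 8}
Step 7: union(0, 12) -> merged; set of 0 now {0, 12}
Step 8: union(5, 11) -> merged; set of 5 now {5, 11}
Step 9: find(9) -> no change; set of 9 is {9}
Step 10: union(8, 1) -> already same set; set of 8 now {1, 8}
Step 11: find(0) -> no change; set of 0 is {0, 12}
Step 12: union(10, 6) -> merged; set of 10 now {6, 10}
Step 13: union(6, 2) -> merged; set of 6 now {2, 6, 10}
Step 14: union(11, 6) -> merged; set of 11 now {2, 5, 6, 10, 11}
Step 15: union(1, 4) -> merged; set of 1 now {1, 4, 8}
Step 16: union(4, 7) -> merged; set of 4 now {1, 3, 4, 7, 8}
Step 17: union(8, 4) -> already same set; set of 8 now {1, 3, 4, 7, 8}
Step 18: find(12) -> no change; set of 12 is {0, 12}
Step 19: union(7, 1) -> already same set; set of 7 now {1, 3, 4, 7, 8}
Step 20: union(4, 10) -> merged; set of 4 now {1, 2, 3, 4, 5, 6, 7, 8, 10, 11}
Component of 5: {1, 2, 3, 4, 5, 6, 7, 8, 10, 11}

Answer: 1, 2, 3, 4, 5, 6, 7, 8, 10, 11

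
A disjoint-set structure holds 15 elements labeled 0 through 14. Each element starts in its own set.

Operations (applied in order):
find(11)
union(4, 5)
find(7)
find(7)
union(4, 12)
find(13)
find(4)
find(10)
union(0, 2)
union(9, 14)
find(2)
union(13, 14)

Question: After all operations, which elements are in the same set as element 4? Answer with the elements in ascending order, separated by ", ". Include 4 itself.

Step 1: find(11) -> no change; set of 11 is {11}
Step 2: union(4, 5) -> merged; set of 4 now {4, 5}
Step 3: find(7) -> no change; set of 7 is {7}
Step 4: find(7) -> no change; set of 7 is {7}
Step 5: union(4, 12) -> merged; set of 4 now {4, 5, 12}
Step 6: find(13) -> no change; set of 13 is {13}
Step 7: find(4) -> no change; set of 4 is {4, 5, 12}
Step 8: find(10) -> no change; set of 10 is {10}
Step 9: union(0, 2) -> merged; set of 0 now {0, 2}
Step 10: union(9, 14) -> merged; set of 9 now {9, 14}
Step 11: find(2) -> no change; set of 2 is {0, 2}
Step 12: union(13, 14) -> merged; set of 13 now {9, 13, 14}
Component of 4: {4, 5, 12}

Answer: 4, 5, 12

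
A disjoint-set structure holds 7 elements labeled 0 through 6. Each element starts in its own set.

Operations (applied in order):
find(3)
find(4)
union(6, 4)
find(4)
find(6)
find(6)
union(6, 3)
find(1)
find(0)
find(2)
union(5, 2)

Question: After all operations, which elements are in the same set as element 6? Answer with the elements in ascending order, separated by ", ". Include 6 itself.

Answer: 3, 4, 6

Derivation:
Step 1: find(3) -> no change; set of 3 is {3}
Step 2: find(4) -> no change; set of 4 is {4}
Step 3: union(6, 4) -> merged; set of 6 now {4, 6}
Step 4: find(4) -> no change; set of 4 is {4, 6}
Step 5: find(6) -> no change; set of 6 is {4, 6}
Step 6: find(6) -> no change; set of 6 is {4, 6}
Step 7: union(6, 3) -> merged; set of 6 now {3, 4, 6}
Step 8: find(1) -> no change; set of 1 is {1}
Step 9: find(0) -> no change; set of 0 is {0}
Step 10: find(2) -> no change; set of 2 is {2}
Step 11: union(5, 2) -> merged; set of 5 now {2, 5}
Component of 6: {3, 4, 6}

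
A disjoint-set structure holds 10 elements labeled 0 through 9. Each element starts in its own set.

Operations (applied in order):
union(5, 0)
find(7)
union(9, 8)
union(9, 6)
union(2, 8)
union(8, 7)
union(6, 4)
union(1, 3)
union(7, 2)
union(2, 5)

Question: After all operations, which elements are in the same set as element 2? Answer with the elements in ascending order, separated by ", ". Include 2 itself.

Step 1: union(5, 0) -> merged; set of 5 now {0, 5}
Step 2: find(7) -> no change; set of 7 is {7}
Step 3: union(9, 8) -> merged; set of 9 now {8, 9}
Step 4: union(9, 6) -> merged; set of 9 now {6, 8, 9}
Step 5: union(2, 8) -> merged; set of 2 now {2, 6, 8, 9}
Step 6: union(8, 7) -> merged; set of 8 now {2, 6, 7, 8, 9}
Step 7: union(6, 4) -> merged; set of 6 now {2, 4, 6, 7, 8, 9}
Step 8: union(1, 3) -> merged; set of 1 now {1, 3}
Step 9: union(7, 2) -> already same set; set of 7 now {2, 4, 6, 7, 8, 9}
Step 10: union(2, 5) -> merged; set of 2 now {0, 2, 4, 5, 6, 7, 8, 9}
Component of 2: {0, 2, 4, 5, 6, 7, 8, 9}

Answer: 0, 2, 4, 5, 6, 7, 8, 9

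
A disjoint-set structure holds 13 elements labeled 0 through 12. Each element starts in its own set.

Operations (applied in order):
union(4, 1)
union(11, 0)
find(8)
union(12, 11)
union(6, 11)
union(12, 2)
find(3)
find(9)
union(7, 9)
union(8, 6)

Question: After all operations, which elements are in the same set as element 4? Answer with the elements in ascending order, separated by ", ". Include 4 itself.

Answer: 1, 4

Derivation:
Step 1: union(4, 1) -> merged; set of 4 now {1, 4}
Step 2: union(11, 0) -> merged; set of 11 now {0, 11}
Step 3: find(8) -> no change; set of 8 is {8}
Step 4: union(12, 11) -> merged; set of 12 now {0, 11, 12}
Step 5: union(6, 11) -> merged; set of 6 now {0, 6, 11, 12}
Step 6: union(12, 2) -> merged; set of 12 now {0, 2, 6, 11, 12}
Step 7: find(3) -> no change; set of 3 is {3}
Step 8: find(9) -> no change; set of 9 is {9}
Step 9: union(7, 9) -> merged; set of 7 now {7, 9}
Step 10: union(8, 6) -> merged; set of 8 now {0, 2, 6, 8, 11, 12}
Component of 4: {1, 4}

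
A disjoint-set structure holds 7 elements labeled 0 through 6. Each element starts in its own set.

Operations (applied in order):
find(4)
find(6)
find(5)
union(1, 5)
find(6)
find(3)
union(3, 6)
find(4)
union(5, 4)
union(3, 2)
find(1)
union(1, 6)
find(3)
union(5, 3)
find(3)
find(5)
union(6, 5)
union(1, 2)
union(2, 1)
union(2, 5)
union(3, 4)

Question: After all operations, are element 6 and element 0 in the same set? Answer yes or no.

Answer: no

Derivation:
Step 1: find(4) -> no change; set of 4 is {4}
Step 2: find(6) -> no change; set of 6 is {6}
Step 3: find(5) -> no change; set of 5 is {5}
Step 4: union(1, 5) -> merged; set of 1 now {1, 5}
Step 5: find(6) -> no change; set of 6 is {6}
Step 6: find(3) -> no change; set of 3 is {3}
Step 7: union(3, 6) -> merged; set of 3 now {3, 6}
Step 8: find(4) -> no change; set of 4 is {4}
Step 9: union(5, 4) -> merged; set of 5 now {1, 4, 5}
Step 10: union(3, 2) -> merged; set of 3 now {2, 3, 6}
Step 11: find(1) -> no change; set of 1 is {1, 4, 5}
Step 12: union(1, 6) -> merged; set of 1 now {1, 2, 3, 4, 5, 6}
Step 13: find(3) -> no change; set of 3 is {1, 2, 3, 4, 5, 6}
Step 14: union(5, 3) -> already same set; set of 5 now {1, 2, 3, 4, 5, 6}
Step 15: find(3) -> no change; set of 3 is {1, 2, 3, 4, 5, 6}
Step 16: find(5) -> no change; set of 5 is {1, 2, 3, 4, 5, 6}
Step 17: union(6, 5) -> already same set; set of 6 now {1, 2, 3, 4, 5, 6}
Step 18: union(1, 2) -> already same set; set of 1 now {1, 2, 3, 4, 5, 6}
Step 19: union(2, 1) -> already same set; set of 2 now {1, 2, 3, 4, 5, 6}
Step 20: union(2, 5) -> already same set; set of 2 now {1, 2, 3, 4, 5, 6}
Step 21: union(3, 4) -> already same set; set of 3 now {1, 2, 3, 4, 5, 6}
Set of 6: {1, 2, 3, 4, 5, 6}; 0 is not a member.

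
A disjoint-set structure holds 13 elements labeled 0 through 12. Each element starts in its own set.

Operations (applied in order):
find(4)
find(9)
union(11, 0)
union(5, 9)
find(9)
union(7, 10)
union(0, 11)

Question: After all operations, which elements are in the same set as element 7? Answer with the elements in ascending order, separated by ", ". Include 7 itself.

Answer: 7, 10

Derivation:
Step 1: find(4) -> no change; set of 4 is {4}
Step 2: find(9) -> no change; set of 9 is {9}
Step 3: union(11, 0) -> merged; set of 11 now {0, 11}
Step 4: union(5, 9) -> merged; set of 5 now {5, 9}
Step 5: find(9) -> no change; set of 9 is {5, 9}
Step 6: union(7, 10) -> merged; set of 7 now {7, 10}
Step 7: union(0, 11) -> already same set; set of 0 now {0, 11}
Component of 7: {7, 10}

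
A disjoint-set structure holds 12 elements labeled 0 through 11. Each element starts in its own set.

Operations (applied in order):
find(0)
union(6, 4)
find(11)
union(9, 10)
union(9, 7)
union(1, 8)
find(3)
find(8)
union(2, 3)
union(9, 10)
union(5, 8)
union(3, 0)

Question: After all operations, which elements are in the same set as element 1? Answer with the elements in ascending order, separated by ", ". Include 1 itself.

Answer: 1, 5, 8

Derivation:
Step 1: find(0) -> no change; set of 0 is {0}
Step 2: union(6, 4) -> merged; set of 6 now {4, 6}
Step 3: find(11) -> no change; set of 11 is {11}
Step 4: union(9, 10) -> merged; set of 9 now {9, 10}
Step 5: union(9, 7) -> merged; set of 9 now {7, 9, 10}
Step 6: union(1, 8) -> merged; set of 1 now {1, 8}
Step 7: find(3) -> no change; set of 3 is {3}
Step 8: find(8) -> no change; set of 8 is {1, 8}
Step 9: union(2, 3) -> merged; set of 2 now {2, 3}
Step 10: union(9, 10) -> already same set; set of 9 now {7, 9, 10}
Step 11: union(5, 8) -> merged; set of 5 now {1, 5, 8}
Step 12: union(3, 0) -> merged; set of 3 now {0, 2, 3}
Component of 1: {1, 5, 8}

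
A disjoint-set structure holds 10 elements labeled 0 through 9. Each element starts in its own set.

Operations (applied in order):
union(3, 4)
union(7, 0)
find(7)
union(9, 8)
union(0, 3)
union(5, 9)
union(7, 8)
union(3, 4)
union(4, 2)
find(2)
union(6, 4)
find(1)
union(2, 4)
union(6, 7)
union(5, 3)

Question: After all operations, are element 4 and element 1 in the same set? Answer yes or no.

Answer: no

Derivation:
Step 1: union(3, 4) -> merged; set of 3 now {3, 4}
Step 2: union(7, 0) -> merged; set of 7 now {0, 7}
Step 3: find(7) -> no change; set of 7 is {0, 7}
Step 4: union(9, 8) -> merged; set of 9 now {8, 9}
Step 5: union(0, 3) -> merged; set of 0 now {0, 3, 4, 7}
Step 6: union(5, 9) -> merged; set of 5 now {5, 8, 9}
Step 7: union(7, 8) -> merged; set of 7 now {0, 3, 4, 5, 7, 8, 9}
Step 8: union(3, 4) -> already same set; set of 3 now {0, 3, 4, 5, 7, 8, 9}
Step 9: union(4, 2) -> merged; set of 4 now {0, 2, 3, 4, 5, 7, 8, 9}
Step 10: find(2) -> no change; set of 2 is {0, 2, 3, 4, 5, 7, 8, 9}
Step 11: union(6, 4) -> merged; set of 6 now {0, 2, 3, 4, 5, 6, 7, 8, 9}
Step 12: find(1) -> no change; set of 1 is {1}
Step 13: union(2, 4) -> already same set; set of 2 now {0, 2, 3, 4, 5, 6, 7, 8, 9}
Step 14: union(6, 7) -> already same set; set of 6 now {0, 2, 3, 4, 5, 6, 7, 8, 9}
Step 15: union(5, 3) -> already same set; set of 5 now {0, 2, 3, 4, 5, 6, 7, 8, 9}
Set of 4: {0, 2, 3, 4, 5, 6, 7, 8, 9}; 1 is not a member.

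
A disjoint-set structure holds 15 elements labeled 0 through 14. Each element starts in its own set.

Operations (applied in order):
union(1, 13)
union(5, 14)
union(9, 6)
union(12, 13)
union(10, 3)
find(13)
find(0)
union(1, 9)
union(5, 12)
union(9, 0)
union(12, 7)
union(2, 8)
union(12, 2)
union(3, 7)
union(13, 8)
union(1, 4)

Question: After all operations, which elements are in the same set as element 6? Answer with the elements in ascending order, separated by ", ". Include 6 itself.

Answer: 0, 1, 2, 3, 4, 5, 6, 7, 8, 9, 10, 12, 13, 14

Derivation:
Step 1: union(1, 13) -> merged; set of 1 now {1, 13}
Step 2: union(5, 14) -> merged; set of 5 now {5, 14}
Step 3: union(9, 6) -> merged; set of 9 now {6, 9}
Step 4: union(12, 13) -> merged; set of 12 now {1, 12, 13}
Step 5: union(10, 3) -> merged; set of 10 now {3, 10}
Step 6: find(13) -> no change; set of 13 is {1, 12, 13}
Step 7: find(0) -> no change; set of 0 is {0}
Step 8: union(1, 9) -> merged; set of 1 now {1, 6, 9, 12, 13}
Step 9: union(5, 12) -> merged; set of 5 now {1, 5, 6, 9, 12, 13, 14}
Step 10: union(9, 0) -> merged; set of 9 now {0, 1, 5, 6, 9, 12, 13, 14}
Step 11: union(12, 7) -> merged; set of 12 now {0, 1, 5, 6, 7, 9, 12, 13, 14}
Step 12: union(2, 8) -> merged; set of 2 now {2, 8}
Step 13: union(12, 2) -> merged; set of 12 now {0, 1, 2, 5, 6, 7, 8, 9, 12, 13, 14}
Step 14: union(3, 7) -> merged; set of 3 now {0, 1, 2, 3, 5, 6, 7, 8, 9, 10, 12, 13, 14}
Step 15: union(13, 8) -> already same set; set of 13 now {0, 1, 2, 3, 5, 6, 7, 8, 9, 10, 12, 13, 14}
Step 16: union(1, 4) -> merged; set of 1 now {0, 1, 2, 3, 4, 5, 6, 7, 8, 9, 10, 12, 13, 14}
Component of 6: {0, 1, 2, 3, 4, 5, 6, 7, 8, 9, 10, 12, 13, 14}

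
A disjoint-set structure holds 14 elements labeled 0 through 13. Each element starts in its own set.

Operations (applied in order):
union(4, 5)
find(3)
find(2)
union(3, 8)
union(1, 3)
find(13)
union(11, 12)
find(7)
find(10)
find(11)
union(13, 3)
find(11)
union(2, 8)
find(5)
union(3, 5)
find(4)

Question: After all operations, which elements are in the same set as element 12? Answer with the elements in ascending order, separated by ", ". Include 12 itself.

Step 1: union(4, 5) -> merged; set of 4 now {4, 5}
Step 2: find(3) -> no change; set of 3 is {3}
Step 3: find(2) -> no change; set of 2 is {2}
Step 4: union(3, 8) -> merged; set of 3 now {3, 8}
Step 5: union(1, 3) -> merged; set of 1 now {1, 3, 8}
Step 6: find(13) -> no change; set of 13 is {13}
Step 7: union(11, 12) -> merged; set of 11 now {11, 12}
Step 8: find(7) -> no change; set of 7 is {7}
Step 9: find(10) -> no change; set of 10 is {10}
Step 10: find(11) -> no change; set of 11 is {11, 12}
Step 11: union(13, 3) -> merged; set of 13 now {1, 3, 8, 13}
Step 12: find(11) -> no change; set of 11 is {11, 12}
Step 13: union(2, 8) -> merged; set of 2 now {1, 2, 3, 8, 13}
Step 14: find(5) -> no change; set of 5 is {4, 5}
Step 15: union(3, 5) -> merged; set of 3 now {1, 2, 3, 4, 5, 8, 13}
Step 16: find(4) -> no change; set of 4 is {1, 2, 3, 4, 5, 8, 13}
Component of 12: {11, 12}

Answer: 11, 12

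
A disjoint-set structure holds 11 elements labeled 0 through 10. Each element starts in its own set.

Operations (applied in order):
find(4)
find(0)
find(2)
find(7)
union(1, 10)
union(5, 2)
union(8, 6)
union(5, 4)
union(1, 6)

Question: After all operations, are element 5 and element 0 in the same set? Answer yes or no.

Step 1: find(4) -> no change; set of 4 is {4}
Step 2: find(0) -> no change; set of 0 is {0}
Step 3: find(2) -> no change; set of 2 is {2}
Step 4: find(7) -> no change; set of 7 is {7}
Step 5: union(1, 10) -> merged; set of 1 now {1, 10}
Step 6: union(5, 2) -> merged; set of 5 now {2, 5}
Step 7: union(8, 6) -> merged; set of 8 now {6, 8}
Step 8: union(5, 4) -> merged; set of 5 now {2, 4, 5}
Step 9: union(1, 6) -> merged; set of 1 now {1, 6, 8, 10}
Set of 5: {2, 4, 5}; 0 is not a member.

Answer: no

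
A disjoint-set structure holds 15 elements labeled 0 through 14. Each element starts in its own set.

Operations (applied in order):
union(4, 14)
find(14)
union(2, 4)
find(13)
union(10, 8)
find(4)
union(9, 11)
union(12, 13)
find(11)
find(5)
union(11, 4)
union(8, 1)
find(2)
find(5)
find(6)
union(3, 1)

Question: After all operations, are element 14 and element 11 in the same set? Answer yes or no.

Answer: yes

Derivation:
Step 1: union(4, 14) -> merged; set of 4 now {4, 14}
Step 2: find(14) -> no change; set of 14 is {4, 14}
Step 3: union(2, 4) -> merged; set of 2 now {2, 4, 14}
Step 4: find(13) -> no change; set of 13 is {13}
Step 5: union(10, 8) -> merged; set of 10 now {8, 10}
Step 6: find(4) -> no change; set of 4 is {2, 4, 14}
Step 7: union(9, 11) -> merged; set of 9 now {9, 11}
Step 8: union(12, 13) -> merged; set of 12 now {12, 13}
Step 9: find(11) -> no change; set of 11 is {9, 11}
Step 10: find(5) -> no change; set of 5 is {5}
Step 11: union(11, 4) -> merged; set of 11 now {2, 4, 9, 11, 14}
Step 12: union(8, 1) -> merged; set of 8 now {1, 8, 10}
Step 13: find(2) -> no change; set of 2 is {2, 4, 9, 11, 14}
Step 14: find(5) -> no change; set of 5 is {5}
Step 15: find(6) -> no change; set of 6 is {6}
Step 16: union(3, 1) -> merged; set of 3 now {1, 3, 8, 10}
Set of 14: {2, 4, 9, 11, 14}; 11 is a member.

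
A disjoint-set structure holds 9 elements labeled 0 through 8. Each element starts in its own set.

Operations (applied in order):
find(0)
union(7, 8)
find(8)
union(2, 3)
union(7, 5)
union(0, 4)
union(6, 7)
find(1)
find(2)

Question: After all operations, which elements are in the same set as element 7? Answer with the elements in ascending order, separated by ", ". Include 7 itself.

Answer: 5, 6, 7, 8

Derivation:
Step 1: find(0) -> no change; set of 0 is {0}
Step 2: union(7, 8) -> merged; set of 7 now {7, 8}
Step 3: find(8) -> no change; set of 8 is {7, 8}
Step 4: union(2, 3) -> merged; set of 2 now {2, 3}
Step 5: union(7, 5) -> merged; set of 7 now {5, 7, 8}
Step 6: union(0, 4) -> merged; set of 0 now {0, 4}
Step 7: union(6, 7) -> merged; set of 6 now {5, 6, 7, 8}
Step 8: find(1) -> no change; set of 1 is {1}
Step 9: find(2) -> no change; set of 2 is {2, 3}
Component of 7: {5, 6, 7, 8}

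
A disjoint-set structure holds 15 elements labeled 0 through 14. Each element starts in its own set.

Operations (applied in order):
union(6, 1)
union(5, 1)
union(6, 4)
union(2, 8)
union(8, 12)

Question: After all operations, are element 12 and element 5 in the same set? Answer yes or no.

Answer: no

Derivation:
Step 1: union(6, 1) -> merged; set of 6 now {1, 6}
Step 2: union(5, 1) -> merged; set of 5 now {1, 5, 6}
Step 3: union(6, 4) -> merged; set of 6 now {1, 4, 5, 6}
Step 4: union(2, 8) -> merged; set of 2 now {2, 8}
Step 5: union(8, 12) -> merged; set of 8 now {2, 8, 12}
Set of 12: {2, 8, 12}; 5 is not a member.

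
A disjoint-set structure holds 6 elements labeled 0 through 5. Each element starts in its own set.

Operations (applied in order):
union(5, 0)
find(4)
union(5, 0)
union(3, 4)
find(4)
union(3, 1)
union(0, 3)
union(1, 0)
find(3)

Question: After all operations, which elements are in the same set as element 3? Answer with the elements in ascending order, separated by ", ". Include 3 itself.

Answer: 0, 1, 3, 4, 5

Derivation:
Step 1: union(5, 0) -> merged; set of 5 now {0, 5}
Step 2: find(4) -> no change; set of 4 is {4}
Step 3: union(5, 0) -> already same set; set of 5 now {0, 5}
Step 4: union(3, 4) -> merged; set of 3 now {3, 4}
Step 5: find(4) -> no change; set of 4 is {3, 4}
Step 6: union(3, 1) -> merged; set of 3 now {1, 3, 4}
Step 7: union(0, 3) -> merged; set of 0 now {0, 1, 3, 4, 5}
Step 8: union(1, 0) -> already same set; set of 1 now {0, 1, 3, 4, 5}
Step 9: find(3) -> no change; set of 3 is {0, 1, 3, 4, 5}
Component of 3: {0, 1, 3, 4, 5}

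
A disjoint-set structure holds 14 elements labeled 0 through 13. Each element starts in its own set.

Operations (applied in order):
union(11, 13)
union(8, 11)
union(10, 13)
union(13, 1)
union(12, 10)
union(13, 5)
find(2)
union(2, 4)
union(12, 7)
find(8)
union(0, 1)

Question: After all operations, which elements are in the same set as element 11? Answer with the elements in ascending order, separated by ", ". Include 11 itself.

Step 1: union(11, 13) -> merged; set of 11 now {11, 13}
Step 2: union(8, 11) -> merged; set of 8 now {8, 11, 13}
Step 3: union(10, 13) -> merged; set of 10 now {8, 10, 11, 13}
Step 4: union(13, 1) -> merged; set of 13 now {1, 8, 10, 11, 13}
Step 5: union(12, 10) -> merged; set of 12 now {1, 8, 10, 11, 12, 13}
Step 6: union(13, 5) -> merged; set of 13 now {1, 5, 8, 10, 11, 12, 13}
Step 7: find(2) -> no change; set of 2 is {2}
Step 8: union(2, 4) -> merged; set of 2 now {2, 4}
Step 9: union(12, 7) -> merged; set of 12 now {1, 5, 7, 8, 10, 11, 12, 13}
Step 10: find(8) -> no change; set of 8 is {1, 5, 7, 8, 10, 11, 12, 13}
Step 11: union(0, 1) -> merged; set of 0 now {0, 1, 5, 7, 8, 10, 11, 12, 13}
Component of 11: {0, 1, 5, 7, 8, 10, 11, 12, 13}

Answer: 0, 1, 5, 7, 8, 10, 11, 12, 13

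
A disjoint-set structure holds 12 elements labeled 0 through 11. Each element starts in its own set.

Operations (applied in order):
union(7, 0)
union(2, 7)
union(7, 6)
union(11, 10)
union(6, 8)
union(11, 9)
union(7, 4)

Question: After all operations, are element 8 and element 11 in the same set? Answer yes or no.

Answer: no

Derivation:
Step 1: union(7, 0) -> merged; set of 7 now {0, 7}
Step 2: union(2, 7) -> merged; set of 2 now {0, 2, 7}
Step 3: union(7, 6) -> merged; set of 7 now {0, 2, 6, 7}
Step 4: union(11, 10) -> merged; set of 11 now {10, 11}
Step 5: union(6, 8) -> merged; set of 6 now {0, 2, 6, 7, 8}
Step 6: union(11, 9) -> merged; set of 11 now {9, 10, 11}
Step 7: union(7, 4) -> merged; set of 7 now {0, 2, 4, 6, 7, 8}
Set of 8: {0, 2, 4, 6, 7, 8}; 11 is not a member.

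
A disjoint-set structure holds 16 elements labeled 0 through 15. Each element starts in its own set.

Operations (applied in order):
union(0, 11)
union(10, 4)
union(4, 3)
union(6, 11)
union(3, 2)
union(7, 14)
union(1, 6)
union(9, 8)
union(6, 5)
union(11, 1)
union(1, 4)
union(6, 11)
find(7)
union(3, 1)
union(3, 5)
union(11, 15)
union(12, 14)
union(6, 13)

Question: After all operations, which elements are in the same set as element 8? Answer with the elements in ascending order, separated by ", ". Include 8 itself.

Step 1: union(0, 11) -> merged; set of 0 now {0, 11}
Step 2: union(10, 4) -> merged; set of 10 now {4, 10}
Step 3: union(4, 3) -> merged; set of 4 now {3, 4, 10}
Step 4: union(6, 11) -> merged; set of 6 now {0, 6, 11}
Step 5: union(3, 2) -> merged; set of 3 now {2, 3, 4, 10}
Step 6: union(7, 14) -> merged; set of 7 now {7, 14}
Step 7: union(1, 6) -> merged; set of 1 now {0, 1, 6, 11}
Step 8: union(9, 8) -> merged; set of 9 now {8, 9}
Step 9: union(6, 5) -> merged; set of 6 now {0, 1, 5, 6, 11}
Step 10: union(11, 1) -> already same set; set of 11 now {0, 1, 5, 6, 11}
Step 11: union(1, 4) -> merged; set of 1 now {0, 1, 2, 3, 4, 5, 6, 10, 11}
Step 12: union(6, 11) -> already same set; set of 6 now {0, 1, 2, 3, 4, 5, 6, 10, 11}
Step 13: find(7) -> no change; set of 7 is {7, 14}
Step 14: union(3, 1) -> already same set; set of 3 now {0, 1, 2, 3, 4, 5, 6, 10, 11}
Step 15: union(3, 5) -> already same set; set of 3 now {0, 1, 2, 3, 4, 5, 6, 10, 11}
Step 16: union(11, 15) -> merged; set of 11 now {0, 1, 2, 3, 4, 5, 6, 10, 11, 15}
Step 17: union(12, 14) -> merged; set of 12 now {7, 12, 14}
Step 18: union(6, 13) -> merged; set of 6 now {0, 1, 2, 3, 4, 5, 6, 10, 11, 13, 15}
Component of 8: {8, 9}

Answer: 8, 9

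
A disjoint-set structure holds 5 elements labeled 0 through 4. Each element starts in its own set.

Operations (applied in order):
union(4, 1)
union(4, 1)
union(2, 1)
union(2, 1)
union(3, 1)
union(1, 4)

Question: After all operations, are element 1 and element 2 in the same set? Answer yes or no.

Step 1: union(4, 1) -> merged; set of 4 now {1, 4}
Step 2: union(4, 1) -> already same set; set of 4 now {1, 4}
Step 3: union(2, 1) -> merged; set of 2 now {1, 2, 4}
Step 4: union(2, 1) -> already same set; set of 2 now {1, 2, 4}
Step 5: union(3, 1) -> merged; set of 3 now {1, 2, 3, 4}
Step 6: union(1, 4) -> already same set; set of 1 now {1, 2, 3, 4}
Set of 1: {1, 2, 3, 4}; 2 is a member.

Answer: yes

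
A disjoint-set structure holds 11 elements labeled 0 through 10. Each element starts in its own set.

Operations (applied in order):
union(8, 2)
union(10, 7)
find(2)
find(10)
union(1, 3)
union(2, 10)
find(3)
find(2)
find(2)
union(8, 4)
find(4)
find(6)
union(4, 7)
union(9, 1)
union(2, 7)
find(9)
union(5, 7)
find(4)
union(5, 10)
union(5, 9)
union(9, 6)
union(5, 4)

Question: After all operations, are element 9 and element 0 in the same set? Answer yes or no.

Step 1: union(8, 2) -> merged; set of 8 now {2, 8}
Step 2: union(10, 7) -> merged; set of 10 now {7, 10}
Step 3: find(2) -> no change; set of 2 is {2, 8}
Step 4: find(10) -> no change; set of 10 is {7, 10}
Step 5: union(1, 3) -> merged; set of 1 now {1, 3}
Step 6: union(2, 10) -> merged; set of 2 now {2, 7, 8, 10}
Step 7: find(3) -> no change; set of 3 is {1, 3}
Step 8: find(2) -> no change; set of 2 is {2, 7, 8, 10}
Step 9: find(2) -> no change; set of 2 is {2, 7, 8, 10}
Step 10: union(8, 4) -> merged; set of 8 now {2, 4, 7, 8, 10}
Step 11: find(4) -> no change; set of 4 is {2, 4, 7, 8, 10}
Step 12: find(6) -> no change; set of 6 is {6}
Step 13: union(4, 7) -> already same set; set of 4 now {2, 4, 7, 8, 10}
Step 14: union(9, 1) -> merged; set of 9 now {1, 3, 9}
Step 15: union(2, 7) -> already same set; set of 2 now {2, 4, 7, 8, 10}
Step 16: find(9) -> no change; set of 9 is {1, 3, 9}
Step 17: union(5, 7) -> merged; set of 5 now {2, 4, 5, 7, 8, 10}
Step 18: find(4) -> no change; set of 4 is {2, 4, 5, 7, 8, 10}
Step 19: union(5, 10) -> already same set; set of 5 now {2, 4, 5, 7, 8, 10}
Step 20: union(5, 9) -> merged; set of 5 now {1, 2, 3, 4, 5, 7, 8, 9, 10}
Step 21: union(9, 6) -> merged; set of 9 now {1, 2, 3, 4, 5, 6, 7, 8, 9, 10}
Step 22: union(5, 4) -> already same set; set of 5 now {1, 2, 3, 4, 5, 6, 7, 8, 9, 10}
Set of 9: {1, 2, 3, 4, 5, 6, 7, 8, 9, 10}; 0 is not a member.

Answer: no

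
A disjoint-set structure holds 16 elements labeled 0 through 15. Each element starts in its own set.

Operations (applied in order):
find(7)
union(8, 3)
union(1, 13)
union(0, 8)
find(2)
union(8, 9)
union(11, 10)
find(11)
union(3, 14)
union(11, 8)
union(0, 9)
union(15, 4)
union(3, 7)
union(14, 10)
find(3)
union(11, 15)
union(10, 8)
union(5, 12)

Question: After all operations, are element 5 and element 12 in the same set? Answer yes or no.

Answer: yes

Derivation:
Step 1: find(7) -> no change; set of 7 is {7}
Step 2: union(8, 3) -> merged; set of 8 now {3, 8}
Step 3: union(1, 13) -> merged; set of 1 now {1, 13}
Step 4: union(0, 8) -> merged; set of 0 now {0, 3, 8}
Step 5: find(2) -> no change; set of 2 is {2}
Step 6: union(8, 9) -> merged; set of 8 now {0, 3, 8, 9}
Step 7: union(11, 10) -> merged; set of 11 now {10, 11}
Step 8: find(11) -> no change; set of 11 is {10, 11}
Step 9: union(3, 14) -> merged; set of 3 now {0, 3, 8, 9, 14}
Step 10: union(11, 8) -> merged; set of 11 now {0, 3, 8, 9, 10, 11, 14}
Step 11: union(0, 9) -> already same set; set of 0 now {0, 3, 8, 9, 10, 11, 14}
Step 12: union(15, 4) -> merged; set of 15 now {4, 15}
Step 13: union(3, 7) -> merged; set of 3 now {0, 3, 7, 8, 9, 10, 11, 14}
Step 14: union(14, 10) -> already same set; set of 14 now {0, 3, 7, 8, 9, 10, 11, 14}
Step 15: find(3) -> no change; set of 3 is {0, 3, 7, 8, 9, 10, 11, 14}
Step 16: union(11, 15) -> merged; set of 11 now {0, 3, 4, 7, 8, 9, 10, 11, 14, 15}
Step 17: union(10, 8) -> already same set; set of 10 now {0, 3, 4, 7, 8, 9, 10, 11, 14, 15}
Step 18: union(5, 12) -> merged; set of 5 now {5, 12}
Set of 5: {5, 12}; 12 is a member.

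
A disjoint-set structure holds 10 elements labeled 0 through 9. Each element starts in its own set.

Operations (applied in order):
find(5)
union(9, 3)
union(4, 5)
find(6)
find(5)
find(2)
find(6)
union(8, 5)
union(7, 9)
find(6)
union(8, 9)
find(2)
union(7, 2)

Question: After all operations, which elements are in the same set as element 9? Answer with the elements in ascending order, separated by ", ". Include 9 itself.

Step 1: find(5) -> no change; set of 5 is {5}
Step 2: union(9, 3) -> merged; set of 9 now {3, 9}
Step 3: union(4, 5) -> merged; set of 4 now {4, 5}
Step 4: find(6) -> no change; set of 6 is {6}
Step 5: find(5) -> no change; set of 5 is {4, 5}
Step 6: find(2) -> no change; set of 2 is {2}
Step 7: find(6) -> no change; set of 6 is {6}
Step 8: union(8, 5) -> merged; set of 8 now {4, 5, 8}
Step 9: union(7, 9) -> merged; set of 7 now {3, 7, 9}
Step 10: find(6) -> no change; set of 6 is {6}
Step 11: union(8, 9) -> merged; set of 8 now {3, 4, 5, 7, 8, 9}
Step 12: find(2) -> no change; set of 2 is {2}
Step 13: union(7, 2) -> merged; set of 7 now {2, 3, 4, 5, 7, 8, 9}
Component of 9: {2, 3, 4, 5, 7, 8, 9}

Answer: 2, 3, 4, 5, 7, 8, 9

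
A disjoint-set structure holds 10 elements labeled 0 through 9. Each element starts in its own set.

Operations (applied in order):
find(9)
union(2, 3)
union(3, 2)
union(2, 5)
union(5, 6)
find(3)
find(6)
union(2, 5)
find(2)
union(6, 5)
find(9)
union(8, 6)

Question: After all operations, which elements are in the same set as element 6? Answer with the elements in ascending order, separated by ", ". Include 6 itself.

Answer: 2, 3, 5, 6, 8

Derivation:
Step 1: find(9) -> no change; set of 9 is {9}
Step 2: union(2, 3) -> merged; set of 2 now {2, 3}
Step 3: union(3, 2) -> already same set; set of 3 now {2, 3}
Step 4: union(2, 5) -> merged; set of 2 now {2, 3, 5}
Step 5: union(5, 6) -> merged; set of 5 now {2, 3, 5, 6}
Step 6: find(3) -> no change; set of 3 is {2, 3, 5, 6}
Step 7: find(6) -> no change; set of 6 is {2, 3, 5, 6}
Step 8: union(2, 5) -> already same set; set of 2 now {2, 3, 5, 6}
Step 9: find(2) -> no change; set of 2 is {2, 3, 5, 6}
Step 10: union(6, 5) -> already same set; set of 6 now {2, 3, 5, 6}
Step 11: find(9) -> no change; set of 9 is {9}
Step 12: union(8, 6) -> merged; set of 8 now {2, 3, 5, 6, 8}
Component of 6: {2, 3, 5, 6, 8}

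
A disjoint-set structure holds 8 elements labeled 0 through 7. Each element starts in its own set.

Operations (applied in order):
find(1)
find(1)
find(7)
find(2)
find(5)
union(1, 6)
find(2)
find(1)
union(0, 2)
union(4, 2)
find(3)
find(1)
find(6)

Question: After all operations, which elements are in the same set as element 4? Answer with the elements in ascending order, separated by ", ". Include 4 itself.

Answer: 0, 2, 4

Derivation:
Step 1: find(1) -> no change; set of 1 is {1}
Step 2: find(1) -> no change; set of 1 is {1}
Step 3: find(7) -> no change; set of 7 is {7}
Step 4: find(2) -> no change; set of 2 is {2}
Step 5: find(5) -> no change; set of 5 is {5}
Step 6: union(1, 6) -> merged; set of 1 now {1, 6}
Step 7: find(2) -> no change; set of 2 is {2}
Step 8: find(1) -> no change; set of 1 is {1, 6}
Step 9: union(0, 2) -> merged; set of 0 now {0, 2}
Step 10: union(4, 2) -> merged; set of 4 now {0, 2, 4}
Step 11: find(3) -> no change; set of 3 is {3}
Step 12: find(1) -> no change; set of 1 is {1, 6}
Step 13: find(6) -> no change; set of 6 is {1, 6}
Component of 4: {0, 2, 4}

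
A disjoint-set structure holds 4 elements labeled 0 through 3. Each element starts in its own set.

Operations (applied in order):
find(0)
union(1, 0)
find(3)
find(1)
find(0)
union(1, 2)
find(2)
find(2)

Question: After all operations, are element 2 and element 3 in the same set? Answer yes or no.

Answer: no

Derivation:
Step 1: find(0) -> no change; set of 0 is {0}
Step 2: union(1, 0) -> merged; set of 1 now {0, 1}
Step 3: find(3) -> no change; set of 3 is {3}
Step 4: find(1) -> no change; set of 1 is {0, 1}
Step 5: find(0) -> no change; set of 0 is {0, 1}
Step 6: union(1, 2) -> merged; set of 1 now {0, 1, 2}
Step 7: find(2) -> no change; set of 2 is {0, 1, 2}
Step 8: find(2) -> no change; set of 2 is {0, 1, 2}
Set of 2: {0, 1, 2}; 3 is not a member.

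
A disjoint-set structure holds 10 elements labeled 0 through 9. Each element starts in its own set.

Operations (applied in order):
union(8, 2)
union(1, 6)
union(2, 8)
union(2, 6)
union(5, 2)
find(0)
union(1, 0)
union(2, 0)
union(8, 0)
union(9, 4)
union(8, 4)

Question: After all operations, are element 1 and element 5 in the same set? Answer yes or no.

Answer: yes

Derivation:
Step 1: union(8, 2) -> merged; set of 8 now {2, 8}
Step 2: union(1, 6) -> merged; set of 1 now {1, 6}
Step 3: union(2, 8) -> already same set; set of 2 now {2, 8}
Step 4: union(2, 6) -> merged; set of 2 now {1, 2, 6, 8}
Step 5: union(5, 2) -> merged; set of 5 now {1, 2, 5, 6, 8}
Step 6: find(0) -> no change; set of 0 is {0}
Step 7: union(1, 0) -> merged; set of 1 now {0, 1, 2, 5, 6, 8}
Step 8: union(2, 0) -> already same set; set of 2 now {0, 1, 2, 5, 6, 8}
Step 9: union(8, 0) -> already same set; set of 8 now {0, 1, 2, 5, 6, 8}
Step 10: union(9, 4) -> merged; set of 9 now {4, 9}
Step 11: union(8, 4) -> merged; set of 8 now {0, 1, 2, 4, 5, 6, 8, 9}
Set of 1: {0, 1, 2, 4, 5, 6, 8, 9}; 5 is a member.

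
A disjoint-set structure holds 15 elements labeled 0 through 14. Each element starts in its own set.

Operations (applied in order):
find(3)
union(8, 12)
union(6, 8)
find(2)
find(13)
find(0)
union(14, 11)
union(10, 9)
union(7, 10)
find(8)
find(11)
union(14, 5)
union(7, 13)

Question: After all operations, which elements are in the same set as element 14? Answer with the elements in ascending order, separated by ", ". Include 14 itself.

Answer: 5, 11, 14

Derivation:
Step 1: find(3) -> no change; set of 3 is {3}
Step 2: union(8, 12) -> merged; set of 8 now {8, 12}
Step 3: union(6, 8) -> merged; set of 6 now {6, 8, 12}
Step 4: find(2) -> no change; set of 2 is {2}
Step 5: find(13) -> no change; set of 13 is {13}
Step 6: find(0) -> no change; set of 0 is {0}
Step 7: union(14, 11) -> merged; set of 14 now {11, 14}
Step 8: union(10, 9) -> merged; set of 10 now {9, 10}
Step 9: union(7, 10) -> merged; set of 7 now {7, 9, 10}
Step 10: find(8) -> no change; set of 8 is {6, 8, 12}
Step 11: find(11) -> no change; set of 11 is {11, 14}
Step 12: union(14, 5) -> merged; set of 14 now {5, 11, 14}
Step 13: union(7, 13) -> merged; set of 7 now {7, 9, 10, 13}
Component of 14: {5, 11, 14}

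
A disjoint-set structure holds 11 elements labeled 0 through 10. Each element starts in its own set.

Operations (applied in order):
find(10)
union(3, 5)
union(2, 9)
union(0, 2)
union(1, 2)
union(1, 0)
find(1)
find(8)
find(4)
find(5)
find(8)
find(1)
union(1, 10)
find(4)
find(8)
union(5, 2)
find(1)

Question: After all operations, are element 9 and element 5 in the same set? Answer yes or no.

Step 1: find(10) -> no change; set of 10 is {10}
Step 2: union(3, 5) -> merged; set of 3 now {3, 5}
Step 3: union(2, 9) -> merged; set of 2 now {2, 9}
Step 4: union(0, 2) -> merged; set of 0 now {0, 2, 9}
Step 5: union(1, 2) -> merged; set of 1 now {0, 1, 2, 9}
Step 6: union(1, 0) -> already same set; set of 1 now {0, 1, 2, 9}
Step 7: find(1) -> no change; set of 1 is {0, 1, 2, 9}
Step 8: find(8) -> no change; set of 8 is {8}
Step 9: find(4) -> no change; set of 4 is {4}
Step 10: find(5) -> no change; set of 5 is {3, 5}
Step 11: find(8) -> no change; set of 8 is {8}
Step 12: find(1) -> no change; set of 1 is {0, 1, 2, 9}
Step 13: union(1, 10) -> merged; set of 1 now {0, 1, 2, 9, 10}
Step 14: find(4) -> no change; set of 4 is {4}
Step 15: find(8) -> no change; set of 8 is {8}
Step 16: union(5, 2) -> merged; set of 5 now {0, 1, 2, 3, 5, 9, 10}
Step 17: find(1) -> no change; set of 1 is {0, 1, 2, 3, 5, 9, 10}
Set of 9: {0, 1, 2, 3, 5, 9, 10}; 5 is a member.

Answer: yes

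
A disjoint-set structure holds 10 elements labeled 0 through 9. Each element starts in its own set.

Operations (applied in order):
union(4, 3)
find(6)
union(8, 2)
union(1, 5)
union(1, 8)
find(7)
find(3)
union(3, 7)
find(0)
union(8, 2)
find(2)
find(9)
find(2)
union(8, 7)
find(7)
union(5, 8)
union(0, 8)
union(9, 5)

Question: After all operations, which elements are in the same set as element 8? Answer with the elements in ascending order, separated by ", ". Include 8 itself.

Answer: 0, 1, 2, 3, 4, 5, 7, 8, 9

Derivation:
Step 1: union(4, 3) -> merged; set of 4 now {3, 4}
Step 2: find(6) -> no change; set of 6 is {6}
Step 3: union(8, 2) -> merged; set of 8 now {2, 8}
Step 4: union(1, 5) -> merged; set of 1 now {1, 5}
Step 5: union(1, 8) -> merged; set of 1 now {1, 2, 5, 8}
Step 6: find(7) -> no change; set of 7 is {7}
Step 7: find(3) -> no change; set of 3 is {3, 4}
Step 8: union(3, 7) -> merged; set of 3 now {3, 4, 7}
Step 9: find(0) -> no change; set of 0 is {0}
Step 10: union(8, 2) -> already same set; set of 8 now {1, 2, 5, 8}
Step 11: find(2) -> no change; set of 2 is {1, 2, 5, 8}
Step 12: find(9) -> no change; set of 9 is {9}
Step 13: find(2) -> no change; set of 2 is {1, 2, 5, 8}
Step 14: union(8, 7) -> merged; set of 8 now {1, 2, 3, 4, 5, 7, 8}
Step 15: find(7) -> no change; set of 7 is {1, 2, 3, 4, 5, 7, 8}
Step 16: union(5, 8) -> already same set; set of 5 now {1, 2, 3, 4, 5, 7, 8}
Step 17: union(0, 8) -> merged; set of 0 now {0, 1, 2, 3, 4, 5, 7, 8}
Step 18: union(9, 5) -> merged; set of 9 now {0, 1, 2, 3, 4, 5, 7, 8, 9}
Component of 8: {0, 1, 2, 3, 4, 5, 7, 8, 9}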